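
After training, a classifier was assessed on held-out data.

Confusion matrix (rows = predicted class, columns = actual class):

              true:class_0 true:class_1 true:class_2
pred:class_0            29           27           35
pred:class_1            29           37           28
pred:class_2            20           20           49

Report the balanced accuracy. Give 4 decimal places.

Balanced accuracy = mean of per-class recall.
  class_0: recall = 29/78 = 0.37179
  class_1: recall = 37/84 = 0.44048
  class_2: recall = 49/112 = 0.43750
Mean = (0.37179 + 0.44048 + 0.43750) / 3 = 0.4166

0.4166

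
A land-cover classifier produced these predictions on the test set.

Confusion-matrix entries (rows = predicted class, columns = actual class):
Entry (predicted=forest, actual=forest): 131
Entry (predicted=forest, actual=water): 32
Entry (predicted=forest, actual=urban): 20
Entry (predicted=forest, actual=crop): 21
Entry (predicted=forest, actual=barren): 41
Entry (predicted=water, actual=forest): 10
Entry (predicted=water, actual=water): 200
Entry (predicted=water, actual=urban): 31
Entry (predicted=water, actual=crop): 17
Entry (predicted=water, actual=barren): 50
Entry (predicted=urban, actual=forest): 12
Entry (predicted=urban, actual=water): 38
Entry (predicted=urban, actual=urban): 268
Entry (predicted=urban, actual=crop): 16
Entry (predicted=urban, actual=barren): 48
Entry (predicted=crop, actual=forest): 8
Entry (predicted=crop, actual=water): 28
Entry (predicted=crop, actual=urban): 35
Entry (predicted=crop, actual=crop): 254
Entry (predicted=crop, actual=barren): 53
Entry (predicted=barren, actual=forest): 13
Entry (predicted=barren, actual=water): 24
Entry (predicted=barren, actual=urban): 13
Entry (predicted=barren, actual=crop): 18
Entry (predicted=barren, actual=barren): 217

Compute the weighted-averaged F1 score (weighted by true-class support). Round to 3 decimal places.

Per-class F1 score (2·TP/(2·TP+FP+FN)):
  forest: TP=131, FP=32+20+21+41=114, FN=10+12+8+13=43 → 262/419 = 0.6253
  water: TP=200, FP=10+31+17+50=108, FN=32+38+28+24=122 → 400/630 = 0.6349
  urban: TP=268, FP=12+38+16+48=114, FN=20+31+35+13=99 → 536/749 = 0.7156
  crop: TP=254, FP=8+28+35+53=124, FN=21+17+16+18=72 → 508/704 = 0.7216
  barren: TP=217, FP=13+24+13+18=68, FN=41+50+48+53=192 → 434/694 = 0.6254
Weighted-F1 score = Σ (supportᵢ/N)·F1 scoreᵢ with N=1598: (174/1598)·0.6253 + (322/1598)·0.6349 + (367/1598)·0.7156 + (326/1598)·0.7216 + (409/1598)·0.6254 = 0.668

0.668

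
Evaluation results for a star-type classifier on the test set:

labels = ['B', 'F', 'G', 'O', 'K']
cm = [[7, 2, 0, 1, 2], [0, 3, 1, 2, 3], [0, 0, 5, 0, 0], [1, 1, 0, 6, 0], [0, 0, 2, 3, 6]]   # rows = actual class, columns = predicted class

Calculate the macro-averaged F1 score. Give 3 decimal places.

Per-class F1 score (2·TP/(2·TP+FP+FN)):
  B: TP=7, FP=0+0+1+0=1, FN=2+0+1+2=5 → 14/20 = 0.7000
  F: TP=3, FP=2+0+1+0=3, FN=0+1+2+3=6 → 6/15 = 0.4000
  G: TP=5, FP=0+1+0+2=3, FN=0+0+0+0=0 → 10/13 = 0.7692
  O: TP=6, FP=1+2+0+3=6, FN=1+1+0+0=2 → 12/20 = 0.6000
  K: TP=6, FP=2+3+0+0=5, FN=0+0+2+3=5 → 12/22 = 0.5455
Macro-F1 score = mean = (0.7000 + 0.4000 + 0.7692 + 0.6000 + 0.5455) / 5 = 0.603

0.603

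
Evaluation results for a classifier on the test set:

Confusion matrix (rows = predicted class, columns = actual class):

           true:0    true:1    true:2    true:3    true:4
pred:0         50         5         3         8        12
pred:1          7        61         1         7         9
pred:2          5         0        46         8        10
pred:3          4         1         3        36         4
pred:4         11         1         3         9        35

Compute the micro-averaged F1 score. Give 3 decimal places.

Micro-averaging pools counts across classes: ΣTP=228, ΣFP=111, ΣFN=111.
Micro-F1 score = 2·TP/(2·TP+FP+FN) on pooled counts = 0.673 (equals overall accuracy in single-label multiclass).

0.673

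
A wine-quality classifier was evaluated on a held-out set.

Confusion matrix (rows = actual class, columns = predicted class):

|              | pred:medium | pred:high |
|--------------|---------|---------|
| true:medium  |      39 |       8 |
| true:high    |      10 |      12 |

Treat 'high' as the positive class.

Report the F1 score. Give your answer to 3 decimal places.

0.571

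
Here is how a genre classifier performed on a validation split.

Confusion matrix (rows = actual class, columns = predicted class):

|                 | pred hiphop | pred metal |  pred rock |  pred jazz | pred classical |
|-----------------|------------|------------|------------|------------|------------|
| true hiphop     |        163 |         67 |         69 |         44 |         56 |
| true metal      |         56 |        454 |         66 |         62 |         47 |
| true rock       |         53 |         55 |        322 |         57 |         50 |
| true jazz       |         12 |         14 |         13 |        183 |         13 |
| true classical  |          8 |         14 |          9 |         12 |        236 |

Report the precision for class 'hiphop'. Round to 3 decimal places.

0.558

Take TP from the diagonal, FP from the rest of the 'hiphop' prediction marginal, FN from the rest of the 'hiphop' actual marginal.
precision = TP/(TP+FP).
hiphop: TP=163, FP=56+53+12+8=129 → 163/292 = 0.5582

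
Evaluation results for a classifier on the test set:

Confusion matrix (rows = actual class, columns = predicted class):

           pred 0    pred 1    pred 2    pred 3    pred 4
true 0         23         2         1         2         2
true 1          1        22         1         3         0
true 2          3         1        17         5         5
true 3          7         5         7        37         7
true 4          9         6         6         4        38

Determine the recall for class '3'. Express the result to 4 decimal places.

0.5873

Treat '3' as positive and all other classes as negative.
recall = TP/(TP+FN).
3: TP=37, FN=7+5+7+7=26 → 37/63 = 0.58730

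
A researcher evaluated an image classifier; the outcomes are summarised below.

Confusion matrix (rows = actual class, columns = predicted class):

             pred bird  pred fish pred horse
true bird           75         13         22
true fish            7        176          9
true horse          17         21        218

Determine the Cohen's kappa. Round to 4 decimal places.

0.7472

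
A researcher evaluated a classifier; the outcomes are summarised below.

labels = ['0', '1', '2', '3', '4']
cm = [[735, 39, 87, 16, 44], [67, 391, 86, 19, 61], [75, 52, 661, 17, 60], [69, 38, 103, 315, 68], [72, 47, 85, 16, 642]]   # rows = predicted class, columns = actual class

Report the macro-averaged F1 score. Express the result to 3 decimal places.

0.700

Per-class F1 score (2·TP/(2·TP+FP+FN)):
  0: TP=735, FP=39+87+16+44=186, FN=67+75+69+72=283 → 1470/1939 = 0.7581
  1: TP=391, FP=67+86+19+61=233, FN=39+52+38+47=176 → 782/1191 = 0.6566
  2: TP=661, FP=75+52+17+60=204, FN=87+86+103+85=361 → 1322/1887 = 0.7006
  3: TP=315, FP=69+38+103+68=278, FN=16+19+17+16=68 → 630/976 = 0.6455
  4: TP=642, FP=72+47+85+16=220, FN=44+61+60+68=233 → 1284/1737 = 0.7392
Macro-F1 score = mean = (0.7581 + 0.6566 + 0.7006 + 0.6455 + 0.7392) / 5 = 0.700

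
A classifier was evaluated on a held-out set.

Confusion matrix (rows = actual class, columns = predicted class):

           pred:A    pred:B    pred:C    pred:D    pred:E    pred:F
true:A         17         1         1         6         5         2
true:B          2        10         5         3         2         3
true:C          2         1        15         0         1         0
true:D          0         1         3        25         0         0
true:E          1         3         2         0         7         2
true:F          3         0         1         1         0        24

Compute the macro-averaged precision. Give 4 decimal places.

0.6360

Per-class precision (TP/(TP+FP)):
  A: TP=17, FP=2+2+0+1+3=8 → 17/25 = 0.68000
  B: TP=10, FP=1+1+1+3+0=6 → 10/16 = 0.62500
  C: TP=15, FP=1+5+3+2+1=12 → 15/27 = 0.55556
  D: TP=25, FP=6+3+0+0+1=10 → 25/35 = 0.71429
  E: TP=7, FP=5+2+1+0+0=8 → 7/15 = 0.46667
  F: TP=24, FP=2+3+0+0+2=7 → 24/31 = 0.77419
Macro-precision = mean = (0.68000 + 0.62500 + 0.55556 + 0.71429 + 0.46667 + 0.77419) / 6 = 0.6360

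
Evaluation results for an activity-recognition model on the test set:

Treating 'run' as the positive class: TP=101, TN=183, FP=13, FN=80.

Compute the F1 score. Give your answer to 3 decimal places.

Precision = TP/(TP+FP) = 101/114 = 0.8860
Recall = TP/(TP+FN) = 101/181 = 0.5580
F1 = 2·TP/(2·TP+FP+FN) = 202/295 = 0.685

0.685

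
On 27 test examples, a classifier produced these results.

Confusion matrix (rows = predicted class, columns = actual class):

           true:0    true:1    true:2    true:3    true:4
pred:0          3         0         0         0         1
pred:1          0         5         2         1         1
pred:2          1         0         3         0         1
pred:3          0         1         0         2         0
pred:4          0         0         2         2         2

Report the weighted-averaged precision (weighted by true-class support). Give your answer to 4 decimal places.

Per-class precision (TP/(TP+FP)):
  0: TP=3, FP=0+0+0+1=1 → 3/4 = 0.75000
  1: TP=5, FP=0+2+1+1=4 → 5/9 = 0.55556
  2: TP=3, FP=1+0+0+1=2 → 3/5 = 0.60000
  3: TP=2, FP=0+1+0+0=1 → 2/3 = 0.66667
  4: TP=2, FP=0+0+2+2=4 → 2/6 = 0.33333
Weighted-precision = Σ (supportᵢ/N)·precisionᵢ with N=27: (4/27)·0.75000 + (6/27)·0.55556 + (7/27)·0.60000 + (5/27)·0.66667 + (5/27)·0.33333 = 0.5753

0.5753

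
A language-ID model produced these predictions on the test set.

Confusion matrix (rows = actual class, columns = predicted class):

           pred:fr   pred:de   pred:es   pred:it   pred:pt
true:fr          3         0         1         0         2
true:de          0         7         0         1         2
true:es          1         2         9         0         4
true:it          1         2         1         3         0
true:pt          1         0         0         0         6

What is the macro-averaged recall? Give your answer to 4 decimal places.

0.6096

Per-class recall (TP/(TP+FN)):
  fr: TP=3, FN=0+1+0+2=3 → 3/6 = 0.50000
  de: TP=7, FN=0+0+1+2=3 → 7/10 = 0.70000
  es: TP=9, FN=1+2+0+4=7 → 9/16 = 0.56250
  it: TP=3, FN=1+2+1+0=4 → 3/7 = 0.42857
  pt: TP=6, FN=1+0+0+0=1 → 6/7 = 0.85714
Macro-recall = mean = (0.50000 + 0.70000 + 0.56250 + 0.42857 + 0.85714) / 5 = 0.6096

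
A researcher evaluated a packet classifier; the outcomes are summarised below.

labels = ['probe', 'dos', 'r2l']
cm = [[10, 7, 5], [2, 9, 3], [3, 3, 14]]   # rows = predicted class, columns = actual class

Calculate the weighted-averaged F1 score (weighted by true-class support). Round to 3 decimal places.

0.592

Per-class F1 score (2·TP/(2·TP+FP+FN)):
  probe: TP=10, FP=7+5=12, FN=2+3=5 → 20/37 = 0.5405
  dos: TP=9, FP=2+3=5, FN=7+3=10 → 18/33 = 0.5455
  r2l: TP=14, FP=3+3=6, FN=5+3=8 → 28/42 = 0.6667
Weighted-F1 score = Σ (supportᵢ/N)·F1 scoreᵢ with N=56: (15/56)·0.5405 + (19/56)·0.5455 + (22/56)·0.6667 = 0.592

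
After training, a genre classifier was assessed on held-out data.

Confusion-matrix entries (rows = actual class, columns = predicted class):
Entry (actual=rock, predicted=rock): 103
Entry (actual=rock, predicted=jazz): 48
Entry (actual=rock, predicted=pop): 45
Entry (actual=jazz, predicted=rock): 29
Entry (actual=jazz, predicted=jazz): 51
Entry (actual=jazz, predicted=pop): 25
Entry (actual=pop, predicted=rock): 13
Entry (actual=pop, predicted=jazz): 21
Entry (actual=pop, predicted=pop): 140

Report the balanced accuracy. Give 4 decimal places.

0.6053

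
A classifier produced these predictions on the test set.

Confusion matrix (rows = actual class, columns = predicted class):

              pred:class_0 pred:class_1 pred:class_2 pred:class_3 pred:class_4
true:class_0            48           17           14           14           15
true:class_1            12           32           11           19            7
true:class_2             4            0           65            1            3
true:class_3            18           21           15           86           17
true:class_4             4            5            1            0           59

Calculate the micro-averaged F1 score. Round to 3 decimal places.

Micro-averaging pools counts across classes: ΣTP=290, ΣFP=198, ΣFN=198.
Micro-F1 score = 2·TP/(2·TP+FP+FN) on pooled counts = 0.594 (equals overall accuracy in single-label multiclass).

0.594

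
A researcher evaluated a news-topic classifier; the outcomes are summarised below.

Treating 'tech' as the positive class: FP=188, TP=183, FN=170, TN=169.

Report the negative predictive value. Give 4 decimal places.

NPV = TN/(TN+FN) = 169/(169+170) = 0.4985

0.4985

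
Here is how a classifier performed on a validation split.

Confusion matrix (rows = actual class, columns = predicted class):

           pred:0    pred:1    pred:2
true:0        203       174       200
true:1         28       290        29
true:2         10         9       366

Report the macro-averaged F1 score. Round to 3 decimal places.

Per-class F1 score (2·TP/(2·TP+FP+FN)):
  0: TP=203, FP=28+10=38, FN=174+200=374 → 406/818 = 0.4963
  1: TP=290, FP=174+9=183, FN=28+29=57 → 580/820 = 0.7073
  2: TP=366, FP=200+29=229, FN=10+9=19 → 732/980 = 0.7469
Macro-F1 score = mean = (0.4963 + 0.7073 + 0.7469) / 3 = 0.650

0.650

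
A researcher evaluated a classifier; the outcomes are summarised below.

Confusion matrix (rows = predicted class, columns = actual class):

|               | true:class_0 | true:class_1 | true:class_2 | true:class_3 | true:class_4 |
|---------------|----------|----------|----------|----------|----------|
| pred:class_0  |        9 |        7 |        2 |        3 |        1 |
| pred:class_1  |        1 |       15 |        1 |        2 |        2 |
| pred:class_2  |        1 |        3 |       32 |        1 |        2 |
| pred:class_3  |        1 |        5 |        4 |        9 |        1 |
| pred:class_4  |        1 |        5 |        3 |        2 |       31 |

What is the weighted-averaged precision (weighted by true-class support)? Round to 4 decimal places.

0.6926

Per-class precision (TP/(TP+FP)):
  class_0: TP=9, FP=7+2+3+1=13 → 9/22 = 0.40909
  class_1: TP=15, FP=1+1+2+2=6 → 15/21 = 0.71429
  class_2: TP=32, FP=1+3+1+2=7 → 32/39 = 0.82051
  class_3: TP=9, FP=1+5+4+1=11 → 9/20 = 0.45000
  class_4: TP=31, FP=1+5+3+2=11 → 31/42 = 0.73810
Weighted-precision = Σ (supportᵢ/N)·precisionᵢ with N=144: (13/144)·0.40909 + (35/144)·0.71429 + (42/144)·0.82051 + (17/144)·0.45000 + (37/144)·0.73810 = 0.6926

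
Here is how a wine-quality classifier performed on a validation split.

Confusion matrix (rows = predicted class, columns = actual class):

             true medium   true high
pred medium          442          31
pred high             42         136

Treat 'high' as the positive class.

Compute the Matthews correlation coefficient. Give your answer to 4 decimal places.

0.7129

MCC = (TP·TN − FP·FN) / √((TP+FP)(TP+FN)(TN+FP)(TN+FN))
Numerator = 136·442 − 42·31 = 58810
Denominator = √(178·167·484·473) = √6805232632 = 82493.8339
MCC = 58810 / 82493.8339 = 0.7129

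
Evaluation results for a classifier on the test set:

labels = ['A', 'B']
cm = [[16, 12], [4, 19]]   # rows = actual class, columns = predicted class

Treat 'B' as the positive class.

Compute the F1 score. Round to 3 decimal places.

0.704

Precision = TP/(TP+FP) = 19/31 = 0.6129
Recall = TP/(TP+FN) = 19/23 = 0.8261
F1 = 2·TP/(2·TP+FP+FN) = 38/54 = 0.704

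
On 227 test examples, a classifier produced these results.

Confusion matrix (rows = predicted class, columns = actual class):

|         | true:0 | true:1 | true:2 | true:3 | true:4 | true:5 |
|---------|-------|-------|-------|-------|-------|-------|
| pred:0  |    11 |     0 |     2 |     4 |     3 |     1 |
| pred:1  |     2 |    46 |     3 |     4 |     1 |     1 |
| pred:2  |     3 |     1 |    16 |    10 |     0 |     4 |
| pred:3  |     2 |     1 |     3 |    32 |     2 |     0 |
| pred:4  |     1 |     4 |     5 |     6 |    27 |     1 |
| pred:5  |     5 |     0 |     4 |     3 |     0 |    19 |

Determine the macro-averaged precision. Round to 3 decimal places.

Per-class precision (TP/(TP+FP)):
  0: TP=11, FP=0+2+4+3+1=10 → 11/21 = 0.5238
  1: TP=46, FP=2+3+4+1+1=11 → 46/57 = 0.8070
  2: TP=16, FP=3+1+10+0+4=18 → 16/34 = 0.4706
  3: TP=32, FP=2+1+3+2+0=8 → 32/40 = 0.8000
  4: TP=27, FP=1+4+5+6+1=17 → 27/44 = 0.6136
  5: TP=19, FP=5+0+4+3+0=12 → 19/31 = 0.6129
Macro-precision = mean = (0.5238 + 0.8070 + 0.4706 + 0.8000 + 0.6136 + 0.6129) / 6 = 0.638

0.638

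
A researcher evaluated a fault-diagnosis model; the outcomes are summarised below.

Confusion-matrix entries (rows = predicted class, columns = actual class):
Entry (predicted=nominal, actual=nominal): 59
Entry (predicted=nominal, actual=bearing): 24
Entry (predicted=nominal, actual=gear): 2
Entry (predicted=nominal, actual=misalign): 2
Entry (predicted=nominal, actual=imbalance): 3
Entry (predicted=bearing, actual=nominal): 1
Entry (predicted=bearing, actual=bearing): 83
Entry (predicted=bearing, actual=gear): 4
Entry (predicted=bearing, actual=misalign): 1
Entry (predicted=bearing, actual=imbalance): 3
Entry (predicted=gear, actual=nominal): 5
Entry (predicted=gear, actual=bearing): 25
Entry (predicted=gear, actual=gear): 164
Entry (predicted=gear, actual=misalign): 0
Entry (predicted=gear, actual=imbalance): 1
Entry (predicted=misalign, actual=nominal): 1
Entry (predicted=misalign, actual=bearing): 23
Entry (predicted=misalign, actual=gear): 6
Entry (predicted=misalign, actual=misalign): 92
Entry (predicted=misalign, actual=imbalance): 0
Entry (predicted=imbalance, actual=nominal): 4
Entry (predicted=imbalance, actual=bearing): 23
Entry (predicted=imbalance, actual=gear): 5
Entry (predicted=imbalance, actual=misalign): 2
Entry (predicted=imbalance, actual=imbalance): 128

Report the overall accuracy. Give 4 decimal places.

0.7958

Accuracy = trace / total = (59+83+164+92+128=526) / 661 = 526/661 = 0.7958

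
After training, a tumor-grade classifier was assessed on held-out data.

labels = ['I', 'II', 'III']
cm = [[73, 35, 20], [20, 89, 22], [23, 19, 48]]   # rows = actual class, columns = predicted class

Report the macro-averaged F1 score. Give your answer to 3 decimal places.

Per-class F1 score (2·TP/(2·TP+FP+FN)):
  I: TP=73, FP=20+23=43, FN=35+20=55 → 146/244 = 0.5984
  II: TP=89, FP=35+19=54, FN=20+22=42 → 178/274 = 0.6496
  III: TP=48, FP=20+22=42, FN=23+19=42 → 96/180 = 0.5333
Macro-F1 score = mean = (0.5984 + 0.6496 + 0.5333) / 3 = 0.594

0.594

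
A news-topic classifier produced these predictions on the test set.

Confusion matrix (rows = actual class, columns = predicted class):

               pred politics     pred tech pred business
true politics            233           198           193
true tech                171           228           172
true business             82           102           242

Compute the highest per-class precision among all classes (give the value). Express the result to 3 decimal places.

0.479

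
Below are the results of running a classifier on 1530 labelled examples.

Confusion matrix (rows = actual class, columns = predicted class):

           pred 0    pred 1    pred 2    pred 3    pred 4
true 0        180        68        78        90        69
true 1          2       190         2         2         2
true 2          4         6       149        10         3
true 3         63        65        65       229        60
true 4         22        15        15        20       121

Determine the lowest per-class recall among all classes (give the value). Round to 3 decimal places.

Per-class recall (TP/(TP+FN)):
  0: TP=180, FN=68+78+90+69=305 → 180/485 = 0.3711
  1: TP=190, FN=2+2+2+2=8 → 190/198 = 0.9596
  2: TP=149, FN=4+6+10+3=23 → 149/172 = 0.8663
  3: TP=229, FN=63+65+65+60=253 → 229/482 = 0.4751
  4: TP=121, FN=22+15+15+20=72 → 121/193 = 0.6269
Lowest is class '0' with recall = 0.371.

0.371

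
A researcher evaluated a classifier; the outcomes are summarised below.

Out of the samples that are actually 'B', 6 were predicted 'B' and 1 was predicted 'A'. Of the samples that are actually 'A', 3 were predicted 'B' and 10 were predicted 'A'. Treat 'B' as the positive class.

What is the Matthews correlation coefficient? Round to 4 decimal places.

0.6005

MCC = (TP·TN − FP·FN) / √((TP+FP)(TP+FN)(TN+FP)(TN+FN))
Numerator = 6·10 − 3·1 = 57
Denominator = √(9·7·13·11) = √9009 = 94.9158
MCC = 57 / 94.9158 = 0.6005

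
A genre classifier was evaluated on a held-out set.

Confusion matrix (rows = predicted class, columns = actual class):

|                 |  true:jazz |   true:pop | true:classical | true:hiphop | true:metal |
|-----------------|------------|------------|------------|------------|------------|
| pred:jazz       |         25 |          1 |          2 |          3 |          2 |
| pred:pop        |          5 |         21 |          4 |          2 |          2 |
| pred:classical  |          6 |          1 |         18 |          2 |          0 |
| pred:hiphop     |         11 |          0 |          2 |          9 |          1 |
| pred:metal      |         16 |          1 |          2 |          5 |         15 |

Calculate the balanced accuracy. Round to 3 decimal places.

Balanced accuracy = mean of per-class recall.
  jazz: recall = 25/63 = 0.3968
  pop: recall = 21/24 = 0.8750
  classical: recall = 18/28 = 0.6429
  hiphop: recall = 9/21 = 0.4286
  metal: recall = 15/20 = 0.7500
Mean = (0.3968 + 0.8750 + 0.6429 + 0.4286 + 0.7500) / 5 = 0.619

0.619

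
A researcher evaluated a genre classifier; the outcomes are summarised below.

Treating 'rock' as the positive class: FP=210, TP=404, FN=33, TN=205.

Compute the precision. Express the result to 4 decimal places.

0.6580

Precision = TP/(TP+FP) = 404/(404+210) = 404/614 = 0.6580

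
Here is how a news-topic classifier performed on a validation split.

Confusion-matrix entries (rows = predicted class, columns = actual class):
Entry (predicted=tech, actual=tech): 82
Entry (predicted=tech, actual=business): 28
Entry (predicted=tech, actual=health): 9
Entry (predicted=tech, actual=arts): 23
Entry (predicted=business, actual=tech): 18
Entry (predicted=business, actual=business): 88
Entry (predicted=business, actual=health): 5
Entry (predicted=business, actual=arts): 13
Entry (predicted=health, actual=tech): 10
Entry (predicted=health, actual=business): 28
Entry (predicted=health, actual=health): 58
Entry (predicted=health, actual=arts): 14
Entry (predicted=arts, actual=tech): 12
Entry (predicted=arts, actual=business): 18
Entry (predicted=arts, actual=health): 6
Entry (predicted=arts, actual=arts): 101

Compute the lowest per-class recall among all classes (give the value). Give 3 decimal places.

0.543

Per-class recall (TP/(TP+FN)):
  tech: TP=82, FN=18+10+12=40 → 82/122 = 0.6721
  business: TP=88, FN=28+28+18=74 → 88/162 = 0.5432
  health: TP=58, FN=9+5+6=20 → 58/78 = 0.7436
  arts: TP=101, FN=23+13+14=50 → 101/151 = 0.6689
Lowest is class 'business' with recall = 0.543.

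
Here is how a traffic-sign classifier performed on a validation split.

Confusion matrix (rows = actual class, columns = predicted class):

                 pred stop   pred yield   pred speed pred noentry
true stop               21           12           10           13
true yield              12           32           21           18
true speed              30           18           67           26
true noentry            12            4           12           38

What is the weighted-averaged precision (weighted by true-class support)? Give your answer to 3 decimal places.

Per-class precision (TP/(TP+FP)):
  stop: TP=21, FP=12+30+12=54 → 21/75 = 0.2800
  yield: TP=32, FP=12+18+4=34 → 32/66 = 0.4848
  speed: TP=67, FP=10+21+12=43 → 67/110 = 0.6091
  noentry: TP=38, FP=13+18+26=57 → 38/95 = 0.4000
Weighted-precision = Σ (supportᵢ/N)·precisionᵢ with N=346: (56/346)·0.2800 + (83/346)·0.4848 + (141/346)·0.6091 + (66/346)·0.4000 = 0.486

0.486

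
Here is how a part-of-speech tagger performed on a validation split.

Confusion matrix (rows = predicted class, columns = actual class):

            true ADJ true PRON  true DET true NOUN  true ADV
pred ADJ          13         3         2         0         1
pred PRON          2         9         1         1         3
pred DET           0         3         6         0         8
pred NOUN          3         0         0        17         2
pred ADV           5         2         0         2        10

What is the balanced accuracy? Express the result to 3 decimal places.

Balanced accuracy = mean of per-class recall.
  ADJ: recall = 13/23 = 0.5652
  PRON: recall = 9/17 = 0.5294
  DET: recall = 6/9 = 0.6667
  NOUN: recall = 17/20 = 0.8500
  ADV: recall = 10/24 = 0.4167
Mean = (0.5652 + 0.5294 + 0.6667 + 0.8500 + 0.4167) / 5 = 0.606

0.606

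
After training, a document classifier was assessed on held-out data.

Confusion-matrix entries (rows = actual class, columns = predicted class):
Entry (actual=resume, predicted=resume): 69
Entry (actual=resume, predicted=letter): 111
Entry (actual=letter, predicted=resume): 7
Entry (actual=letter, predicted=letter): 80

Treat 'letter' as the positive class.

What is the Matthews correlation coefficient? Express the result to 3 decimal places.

0.315

MCC = (TP·TN − FP·FN) / √((TP+FP)(TP+FN)(TN+FP)(TN+FN))
Numerator = 80·69 − 111·7 = 4743
Denominator = √(191·87·180·76) = √227320560 = 15077.1536
MCC = 4743 / 15077.1536 = 0.315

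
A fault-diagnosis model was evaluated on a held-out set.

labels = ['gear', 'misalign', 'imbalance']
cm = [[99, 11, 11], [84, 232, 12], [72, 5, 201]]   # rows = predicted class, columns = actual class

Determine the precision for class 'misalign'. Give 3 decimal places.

0.707

Take TP from the diagonal, FP from the rest of the 'misalign' prediction marginal, FN from the rest of the 'misalign' actual marginal.
precision = TP/(TP+FP).
misalign: TP=232, FP=84+12=96 → 232/328 = 0.7073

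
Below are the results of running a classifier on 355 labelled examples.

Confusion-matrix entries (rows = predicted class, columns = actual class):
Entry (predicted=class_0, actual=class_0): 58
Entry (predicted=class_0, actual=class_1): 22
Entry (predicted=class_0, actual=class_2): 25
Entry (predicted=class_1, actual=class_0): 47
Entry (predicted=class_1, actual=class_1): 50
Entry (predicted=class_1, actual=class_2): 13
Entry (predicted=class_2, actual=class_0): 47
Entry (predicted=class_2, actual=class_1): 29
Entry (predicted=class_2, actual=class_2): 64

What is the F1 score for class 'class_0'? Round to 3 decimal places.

0.451

F1 score = 2·TP/(2·TP+FP+FN).
class_0: TP=58, FP=22+25=47, FN=47+47=94 → 116/257 = 0.4514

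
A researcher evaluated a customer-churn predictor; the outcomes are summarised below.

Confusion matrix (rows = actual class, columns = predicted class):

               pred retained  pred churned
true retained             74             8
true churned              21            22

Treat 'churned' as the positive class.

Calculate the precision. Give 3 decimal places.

Precision = TP/(TP+FP) = 22/(22+8) = 22/30 = 0.733

0.733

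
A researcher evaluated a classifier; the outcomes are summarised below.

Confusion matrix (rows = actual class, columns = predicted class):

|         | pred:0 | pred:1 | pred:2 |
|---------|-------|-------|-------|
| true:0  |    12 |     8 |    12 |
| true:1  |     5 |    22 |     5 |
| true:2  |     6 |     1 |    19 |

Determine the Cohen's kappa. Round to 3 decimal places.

0.387

Observed agreement pₒ = trace/N = 53/90 = 0.5889
Expected agreement pₑ = Σ (rowᵢ·colᵢ)/N² = (32·23 + 32·31 + 26·36)/90² = 0.3289
κ = (pₒ − pₑ)/(1 − pₑ) = (0.5889 − 0.3289)/(1 − 0.3289) = 0.387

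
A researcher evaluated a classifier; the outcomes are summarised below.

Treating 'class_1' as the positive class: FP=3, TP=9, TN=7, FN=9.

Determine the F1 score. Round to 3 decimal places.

0.600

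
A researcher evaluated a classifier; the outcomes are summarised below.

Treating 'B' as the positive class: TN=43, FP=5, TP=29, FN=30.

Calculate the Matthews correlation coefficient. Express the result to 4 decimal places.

0.4138

MCC = (TP·TN − FP·FN) / √((TP+FP)(TP+FN)(TN+FP)(TN+FN))
Numerator = 29·43 − 5·30 = 1097
Denominator = √(34·59·48·73) = √7029024 = 2651.2307
MCC = 1097 / 2651.2307 = 0.4138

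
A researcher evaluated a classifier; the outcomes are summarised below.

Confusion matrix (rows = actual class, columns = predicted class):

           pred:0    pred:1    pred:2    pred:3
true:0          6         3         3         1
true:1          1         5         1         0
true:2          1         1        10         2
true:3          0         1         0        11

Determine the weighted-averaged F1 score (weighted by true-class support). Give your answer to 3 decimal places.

Per-class F1 score (2·TP/(2·TP+FP+FN)):
  0: TP=6, FP=1+1+0=2, FN=3+3+1=7 → 12/21 = 0.5714
  1: TP=5, FP=3+1+1=5, FN=1+1+0=2 → 10/17 = 0.5882
  2: TP=10, FP=3+1+0=4, FN=1+1+2=4 → 20/28 = 0.7143
  3: TP=11, FP=1+0+2=3, FN=0+1+0=1 → 22/26 = 0.8462
Weighted-F1 score = Σ (supportᵢ/N)·F1 scoreᵢ with N=46: (13/46)·0.5714 + (7/46)·0.5882 + (14/46)·0.7143 + (12/46)·0.8462 = 0.689

0.689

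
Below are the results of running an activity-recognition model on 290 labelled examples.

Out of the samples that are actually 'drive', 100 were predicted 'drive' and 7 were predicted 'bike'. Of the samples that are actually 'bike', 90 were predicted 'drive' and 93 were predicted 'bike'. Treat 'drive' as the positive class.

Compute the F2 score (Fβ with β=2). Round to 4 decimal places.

0.8091

Fβ = (1+β²)·TP / ((1+β²)·TP + β²·FN + FP), with β²=4
= 5·100 / (5·100 + 4·7 + 90) = 0.8091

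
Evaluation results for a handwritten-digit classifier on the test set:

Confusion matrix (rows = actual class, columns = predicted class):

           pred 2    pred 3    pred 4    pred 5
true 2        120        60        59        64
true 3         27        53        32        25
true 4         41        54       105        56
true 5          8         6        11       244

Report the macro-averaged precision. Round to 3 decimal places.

Per-class precision (TP/(TP+FP)):
  2: TP=120, FP=27+41+8=76 → 120/196 = 0.6122
  3: TP=53, FP=60+54+6=120 → 53/173 = 0.3064
  4: TP=105, FP=59+32+11=102 → 105/207 = 0.5072
  5: TP=244, FP=64+25+56=145 → 244/389 = 0.6272
Macro-precision = mean = (0.6122 + 0.3064 + 0.5072 + 0.6272) / 4 = 0.513

0.513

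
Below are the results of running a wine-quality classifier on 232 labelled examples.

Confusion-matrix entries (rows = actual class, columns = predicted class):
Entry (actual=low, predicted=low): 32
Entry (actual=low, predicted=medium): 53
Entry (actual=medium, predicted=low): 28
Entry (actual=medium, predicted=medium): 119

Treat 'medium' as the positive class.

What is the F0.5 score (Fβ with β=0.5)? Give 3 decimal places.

Fβ = (1+β²)·TP / ((1+β²)·TP + β²·FN + FP), with β²=1/4
= 1.25·119 / (1.25·119 + 0.25·28 + 53) = 0.713

0.713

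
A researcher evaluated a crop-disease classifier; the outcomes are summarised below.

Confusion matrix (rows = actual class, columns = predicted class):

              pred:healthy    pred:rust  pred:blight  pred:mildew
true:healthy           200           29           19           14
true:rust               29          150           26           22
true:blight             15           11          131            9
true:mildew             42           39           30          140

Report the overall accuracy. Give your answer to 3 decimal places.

0.685

Accuracy = trace / total = (200+150+131+140=621) / 906 = 621/906 = 0.685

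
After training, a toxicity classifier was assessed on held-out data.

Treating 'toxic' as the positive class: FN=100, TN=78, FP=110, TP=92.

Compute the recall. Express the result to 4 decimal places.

0.4792

Recall = TP/(TP+FN) = 92/(92+100) = 92/192 = 0.4792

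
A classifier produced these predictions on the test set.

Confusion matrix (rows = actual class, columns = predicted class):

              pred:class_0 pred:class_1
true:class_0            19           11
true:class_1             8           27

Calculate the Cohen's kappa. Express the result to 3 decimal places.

Observed agreement pₒ = trace/N = 46/65 = 0.7077
Expected agreement pₑ = Σ (rowᵢ·colᵢ)/N² = (30·27 + 35·38)/65² = 0.5065
κ = (pₒ − pₑ)/(1 − pₑ) = (0.7077 − 0.5065)/(1 − 0.5065) = 0.408

0.408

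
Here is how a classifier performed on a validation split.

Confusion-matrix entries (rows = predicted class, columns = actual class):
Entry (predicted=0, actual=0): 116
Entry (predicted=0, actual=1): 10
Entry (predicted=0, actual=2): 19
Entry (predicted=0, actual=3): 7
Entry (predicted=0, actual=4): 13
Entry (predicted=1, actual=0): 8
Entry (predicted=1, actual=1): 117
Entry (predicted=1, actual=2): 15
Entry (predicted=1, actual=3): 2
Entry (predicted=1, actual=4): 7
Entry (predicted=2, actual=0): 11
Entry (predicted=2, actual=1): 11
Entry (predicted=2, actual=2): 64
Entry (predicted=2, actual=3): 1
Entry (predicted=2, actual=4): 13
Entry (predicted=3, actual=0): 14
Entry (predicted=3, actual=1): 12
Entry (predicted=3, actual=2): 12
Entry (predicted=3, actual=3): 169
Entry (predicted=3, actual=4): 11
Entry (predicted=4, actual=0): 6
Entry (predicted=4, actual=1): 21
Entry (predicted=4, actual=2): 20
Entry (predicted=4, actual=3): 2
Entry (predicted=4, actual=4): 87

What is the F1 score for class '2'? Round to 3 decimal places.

0.557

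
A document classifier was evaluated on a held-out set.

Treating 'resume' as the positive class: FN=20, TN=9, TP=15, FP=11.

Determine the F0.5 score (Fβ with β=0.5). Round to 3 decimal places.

0.540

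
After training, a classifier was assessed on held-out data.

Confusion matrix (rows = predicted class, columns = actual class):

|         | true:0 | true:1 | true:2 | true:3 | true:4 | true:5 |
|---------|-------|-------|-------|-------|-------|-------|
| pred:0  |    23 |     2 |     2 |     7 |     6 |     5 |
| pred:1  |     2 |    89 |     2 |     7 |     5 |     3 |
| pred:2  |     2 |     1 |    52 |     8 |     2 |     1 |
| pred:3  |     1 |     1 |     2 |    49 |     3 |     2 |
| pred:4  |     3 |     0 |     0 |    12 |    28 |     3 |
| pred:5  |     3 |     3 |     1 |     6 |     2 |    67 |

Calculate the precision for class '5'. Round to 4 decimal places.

0.8171

Take TP from the diagonal, FP from the rest of the '5' prediction marginal, FN from the rest of the '5' actual marginal.
precision = TP/(TP+FP).
5: TP=67, FP=3+3+1+6+2=15 → 67/82 = 0.81707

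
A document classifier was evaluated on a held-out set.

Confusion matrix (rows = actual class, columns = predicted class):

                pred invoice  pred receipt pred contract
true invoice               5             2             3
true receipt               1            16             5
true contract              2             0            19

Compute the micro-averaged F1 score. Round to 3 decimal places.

Micro-averaging pools counts across classes: ΣTP=40, ΣFP=13, ΣFN=13.
Micro-F1 score = 2·TP/(2·TP+FP+FN) on pooled counts = 0.755 (equals overall accuracy in single-label multiclass).

0.755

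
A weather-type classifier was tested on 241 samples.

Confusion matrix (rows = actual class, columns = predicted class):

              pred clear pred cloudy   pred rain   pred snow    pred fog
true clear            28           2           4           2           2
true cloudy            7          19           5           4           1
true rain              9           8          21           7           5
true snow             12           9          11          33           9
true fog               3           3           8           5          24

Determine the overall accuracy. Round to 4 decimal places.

0.5187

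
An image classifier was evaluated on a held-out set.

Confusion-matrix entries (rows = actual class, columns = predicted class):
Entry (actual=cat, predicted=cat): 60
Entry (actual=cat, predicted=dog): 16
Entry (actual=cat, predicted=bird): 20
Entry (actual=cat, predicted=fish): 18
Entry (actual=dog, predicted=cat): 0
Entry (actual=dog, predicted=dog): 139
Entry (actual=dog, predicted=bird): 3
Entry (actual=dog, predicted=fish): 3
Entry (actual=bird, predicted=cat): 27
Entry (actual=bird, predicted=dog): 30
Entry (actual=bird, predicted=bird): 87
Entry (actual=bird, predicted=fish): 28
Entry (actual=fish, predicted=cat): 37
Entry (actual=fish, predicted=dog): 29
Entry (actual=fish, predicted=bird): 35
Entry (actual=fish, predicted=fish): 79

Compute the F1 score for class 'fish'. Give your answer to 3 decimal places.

0.513

Treat 'fish' as positive and all other classes as negative.
F1 score = 2·TP/(2·TP+FP+FN).
fish: TP=79, FP=18+3+28=49, FN=37+29+35=101 → 158/308 = 0.5130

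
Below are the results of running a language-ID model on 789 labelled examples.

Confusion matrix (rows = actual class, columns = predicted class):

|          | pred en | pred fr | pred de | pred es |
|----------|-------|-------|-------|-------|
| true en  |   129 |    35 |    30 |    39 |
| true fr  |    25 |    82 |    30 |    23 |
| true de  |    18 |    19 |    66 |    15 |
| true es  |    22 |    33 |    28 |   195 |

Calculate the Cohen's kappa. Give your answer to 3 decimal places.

Observed agreement pₒ = trace/N = 472/789 = 0.5982
Expected agreement pₑ = Σ (rowᵢ·colᵢ)/N² = (233·194 + 160·169 + 118·154 + 278·272)/789² = 0.2667
κ = (pₒ − pₑ)/(1 − pₑ) = (0.5982 − 0.2667)/(1 − 0.2667) = 0.452

0.452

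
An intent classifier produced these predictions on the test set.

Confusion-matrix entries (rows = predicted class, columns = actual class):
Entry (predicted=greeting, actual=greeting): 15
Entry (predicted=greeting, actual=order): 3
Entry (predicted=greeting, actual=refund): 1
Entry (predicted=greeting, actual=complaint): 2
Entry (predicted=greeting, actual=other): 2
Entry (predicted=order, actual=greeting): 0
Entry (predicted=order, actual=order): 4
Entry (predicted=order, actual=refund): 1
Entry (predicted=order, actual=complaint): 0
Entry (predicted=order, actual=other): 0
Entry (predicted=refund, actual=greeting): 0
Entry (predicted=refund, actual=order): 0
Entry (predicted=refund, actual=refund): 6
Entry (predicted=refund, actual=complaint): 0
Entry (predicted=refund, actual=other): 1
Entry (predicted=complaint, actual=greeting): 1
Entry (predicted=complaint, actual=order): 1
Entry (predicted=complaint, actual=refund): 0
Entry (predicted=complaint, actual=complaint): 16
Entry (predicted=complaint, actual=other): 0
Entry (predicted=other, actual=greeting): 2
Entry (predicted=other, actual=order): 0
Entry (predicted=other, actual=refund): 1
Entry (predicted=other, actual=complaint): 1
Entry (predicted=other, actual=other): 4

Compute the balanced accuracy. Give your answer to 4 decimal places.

Balanced accuracy = mean of per-class recall.
  greeting: recall = 15/18 = 0.83333
  order: recall = 4/8 = 0.50000
  refund: recall = 6/9 = 0.66667
  complaint: recall = 16/19 = 0.84211
  other: recall = 4/7 = 0.57143
Mean = (0.83333 + 0.50000 + 0.66667 + 0.84211 + 0.57143) / 5 = 0.6827

0.6827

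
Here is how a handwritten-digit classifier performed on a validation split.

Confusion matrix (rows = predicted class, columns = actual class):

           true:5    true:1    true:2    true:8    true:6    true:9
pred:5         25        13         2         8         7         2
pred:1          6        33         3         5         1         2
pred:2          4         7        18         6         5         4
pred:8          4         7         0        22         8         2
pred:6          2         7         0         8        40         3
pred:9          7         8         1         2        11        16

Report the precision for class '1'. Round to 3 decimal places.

0.660

One-vs-rest for '1': TP = diagonal; FP = other classes predicted '1'; FN = '1' predicted as other.
precision = TP/(TP+FP).
1: TP=33, FP=6+3+5+1+2=17 → 33/50 = 0.6600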